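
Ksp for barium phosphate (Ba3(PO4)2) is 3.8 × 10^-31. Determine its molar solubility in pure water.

3.2e-7 M

Ba3(PO4)2(s) ⇌ 3 Ba^2+ + 2 PO4^3-
Ksp = [Ba^2+]^3[PO4^3-]^2
If s mol/L of Ba3(PO4)2 dissolves, [Ba^2+] = 3s and [PO4^3-] = 2s.
Substituting: Ksp = (3s)^3(2s)^2 = 108s^5
s = (3.8 × 10^-31 / 108)^(1/5) = 3.2 × 10^-7 M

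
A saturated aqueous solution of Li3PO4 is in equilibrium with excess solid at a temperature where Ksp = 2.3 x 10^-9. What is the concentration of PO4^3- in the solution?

[PO4^3-] ≈ 3.0e-3 M

Li3PO4(s) <=> 3 Li^+ + PO4^3-
Ksp = [Li^+]^3[PO4^3-]
If s mol/L of Li3PO4 dissolves, [Li^+] = 3s and [PO4^3-] = s.
So Ksp = (3s)^3 × s = 27s^4
s = (2.3 x 10^-9 / 27)^(1/4) = 3.04 x 10^-3 M
[PO4^3-] = s = 3.0 × 10^-3 M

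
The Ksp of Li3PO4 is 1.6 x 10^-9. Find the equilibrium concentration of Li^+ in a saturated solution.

Li3PO4(s) <=> 3 Li^+ + PO4^3-
Ksp = [Li^+]^3[PO4^3-]
With molar solubility s: [Li^+] = 3s, [PO4^3-] = s.
Ksp = (3s)^3s = 27s^4
s = (1.6 x 10^-9 / 27)^(1/4) = 2.77 x 10^-3 M
[Li^+] = 3s = 8.3 x 10^-3 M

[Li^+] ≈ 8.3e-3 M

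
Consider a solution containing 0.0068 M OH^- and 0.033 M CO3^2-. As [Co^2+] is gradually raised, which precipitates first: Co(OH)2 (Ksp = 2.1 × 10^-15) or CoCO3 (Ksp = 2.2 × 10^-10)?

Precipitation of each salt starts when its ion product equals its Ksp.
For Co(OH)2: 2.1 × 10^-15 = (0.0068)^2 × [Co^2+]  ⇒  [Co^2+] = 4.5 × 10^-11 M.
For CoCO3: 2.2 × 10^-10 = 0.033 × [Co^2+]  ⇒  [Co^2+] = 6.7 × 10^-9 M.
The salt with the lower threshold [Co^2+] precipitates first: Co(OH)2.

Co(OH)2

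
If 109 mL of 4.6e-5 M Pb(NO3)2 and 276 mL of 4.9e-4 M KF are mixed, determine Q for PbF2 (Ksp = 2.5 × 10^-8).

Total volume = 109 + 276 = 385 mL.
[Pb^2+] = 4.6 x 10^-5 × (109/385) = 1.30 × 10^-5 M
[F^-] = 4.9 × 10^-4 × (276/385) = 3.51 × 10^-4 M
PbF2(s) ⇌ Pb^2+ + 2 F^-, so Q = [Pb^2+][F^-]^2
Q = (1.30 × 10^-5)(3.51 x 10^-4)^2 = 1.6 x 10^-12
Q < Ksp, so no precipitate of PbF2 forms.

1.6 x 10^-12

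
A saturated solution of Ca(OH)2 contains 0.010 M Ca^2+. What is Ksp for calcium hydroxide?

4.0 × 10^-6

Ca(OH)2(s) <=> Ca^2+ + 2 OH^-
Stoichiometry gives [OH^-] = (2/1)[Ca^2+] = 2.00 × 10^-2 M.
Ksp = [Ca^2+][OH^-]^2
Ksp = 1.0 × 10^-2 × (2.00 x 10^-2)^2 = 4.0 × 10^-6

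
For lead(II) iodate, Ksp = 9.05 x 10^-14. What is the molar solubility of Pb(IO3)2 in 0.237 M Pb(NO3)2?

Pb(IO3)2(s) ⇌ Pb^2+ + 2 IO3^-
Ksp = [Pb^2+][IO3^-]^2
Let s = moles of Pb(IO3)2 that dissolve per litre. [Pb^2+] = 0.237 + s ≈ 0.237, [IO3^-] = 2s (since Pb^2+ from Pb(NO3)2 dominates).
Ksp ≈ 0.237 × (2s)^2
s = 3.09 × 10^-7 M
Check: s = 3.1 × 10^-7 ≪ 0.237, so the approximation is valid.

s ≈ 3.09e-7 M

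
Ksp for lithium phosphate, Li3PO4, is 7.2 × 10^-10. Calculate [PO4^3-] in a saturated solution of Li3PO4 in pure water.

[PO4^3-] = 2.3 × 10^-3 M

Li3PO4(s) ⇌ 3 Li^+(aq) + PO4^3-(aq)
Ksp = [Li^+]^3[PO4^3-]
If s mol/L of Li3PO4 dissolves, [Li^+] = 3s and [PO4^3-] = s.
Substituting: Ksp = (3s)^3s = 27s^4
s^4 = 7.2 × 10^-10 / 27, so s = 2.27 x 10^-3 M
[PO4^3-] = s = 2.3 × 10^-3 M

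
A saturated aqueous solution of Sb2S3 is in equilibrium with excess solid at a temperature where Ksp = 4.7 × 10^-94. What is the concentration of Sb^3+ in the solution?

1.7 × 10^-19 M

Sb2S3(s) ⇌ 2 Sb^3+(aq) + 3 S^2-(aq)
Ksp = [Sb^3+]^2[S^2-]^3
If s mol/L of Sb2S3 dissolves, [Sb^3+] = 2s and [S^2-] = 3s.
Substituting: Ksp = (2s)^2(3s)^3 = 108s^5
s^5 = 4.7 × 10^-94 / 108, so s = 8.47 × 10^-20 M
[Sb^3+] = 2s = 1.7 × 10^-19 M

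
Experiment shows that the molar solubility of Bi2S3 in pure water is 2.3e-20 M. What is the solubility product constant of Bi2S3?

Bi2S3(s) <=> 2 Bi^3+ + 3 S^2-
If s mol/L of Bi2S3 dissolves, [Bi^3+] = 2s and [S^2-] = 3s.
Ksp = [Bi^3+]^2[S^2-]^3
So Ksp = (2s)^2 × (3s)^3 = 108s^5
Ksp = 108 × (2.3 x 10^-20)^5 = 7.0 × 10^-97

Ksp = 7.0 × 10^-97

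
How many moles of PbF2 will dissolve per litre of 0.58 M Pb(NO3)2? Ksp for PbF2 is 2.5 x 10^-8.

PbF2(s) <=> Pb^2+(aq) + 2 F^-(aq)
Ksp = [Pb^2+][F^-]^2
Let s = moles of PbF2 that dissolve per litre. [Pb^2+] = 0.58 + s ≈ 0.58, [F^-] = 2s (since Pb^2+ from Pb(NO3)2 dominates).
Ksp ≈ 0.58 × (2s)^2
s = 1.0 × 10^-4 M
Check: s = 1.0 x 10^-4 ≪ 0.58, so the approximation is valid.

s ≈ 1.0e-4 M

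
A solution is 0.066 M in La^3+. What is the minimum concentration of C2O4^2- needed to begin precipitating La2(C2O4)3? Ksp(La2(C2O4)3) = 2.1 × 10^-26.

La2(C2O4)3(s) ⇌ 2 La^3+(aq) + 3 C2O4^2-(aq)
Ksp = [La^3+]^2[C2O4^2-]^3
Precipitation begins when Q = Ksp. With [La^3+] = 0.066 M:
2.1 × 10^-26 = (0.066)^2 × [C2O4^2-]^3
[C2O4^2-] = (2.1 × 10^-26 / 4.36 x 10^-3)^(1/3) = 1.7 × 10^-8 M

[C2O4^2-] = 1.7 × 10^-8 M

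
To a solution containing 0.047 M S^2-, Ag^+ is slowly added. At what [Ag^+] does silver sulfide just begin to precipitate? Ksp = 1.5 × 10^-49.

[Ag^+] ≈ 1.8e-24 M

Ag2S(s) <=> 2 Ag^+ + S^2-
Ksp = [Ag^+]^2[S^2-]
Precipitation begins when Q = Ksp. With [S^2-] = 0.047 M:
1.5 × 10^-49 = (0.047) × [Ag^+]^2
[Ag^+] = (1.5 × 10^-49 / 4.7 x 10^-2)^(1/2) = 1.8 x 10^-24 M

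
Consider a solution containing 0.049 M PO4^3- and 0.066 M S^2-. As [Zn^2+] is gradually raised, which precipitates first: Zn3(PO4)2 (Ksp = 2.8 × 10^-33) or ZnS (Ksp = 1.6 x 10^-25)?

Precipitation of each salt starts when its ion product equals its Ksp.
For Zn3(PO4)2: 2.8 × 10^-33 = (0.049)^2 × [Zn^2+]^3  ⇒  [Zn^2+] = 1.1 × 10^-10 M.
For ZnS: 1.6 x 10^-25 = 0.066 × [Zn^2+]  ⇒  [Zn^2+] = 2.4 x 10^-24 M.
The salt with the lower threshold [Zn^2+] precipitates first: ZnS.

ZnS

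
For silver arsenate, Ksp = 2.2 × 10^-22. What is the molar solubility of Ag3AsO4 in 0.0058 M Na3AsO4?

1.1e-7 M

Ag3AsO4(s) ⇌ 3 Ag^+ + AsO4^3-
Ksp = [Ag^+]^3[AsO4^3-]
Let s = moles of Ag3AsO4 that dissolve per litre. [Ag^+] = 3s, [AsO4^3-] = 0.0058 + s ≈ 0.0058 (Ksp is small, so little additional dissolves).
Ksp ≈ (3s)^3 × 0.0058
s = 1.1 × 10^-7 M
Check: s = 1.1 x 10^-7 ≪ 0.0058, so the approximation is valid.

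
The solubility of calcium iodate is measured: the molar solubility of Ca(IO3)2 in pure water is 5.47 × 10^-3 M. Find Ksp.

Ca(IO3)2(s) ⇌ Ca^2+ + 2 IO3^-
For each mole of Ca(IO3)2 that dissolves: [Ca^2+] = s, [IO3^-] = 2s.
Ksp = [Ca^2+][IO3^-]^2
So Ksp = s × (2s)^2 = 4s^3
Ksp = 4 × (5.47 x 10^-3)^3 = 6.55 × 10^-7

Ksp = 6.55 × 10^-7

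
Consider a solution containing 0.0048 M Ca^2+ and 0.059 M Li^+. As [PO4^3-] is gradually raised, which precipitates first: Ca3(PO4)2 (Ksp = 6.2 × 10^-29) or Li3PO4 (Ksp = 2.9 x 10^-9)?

Ca3(PO4)2

Precipitation of each salt starts when its ion product equals its Ksp.
For Ca3(PO4)2: 6.2 × 10^-29 = (0.0048)^3 × [PO4^3-]^2  ⇒  [PO4^3-] = 2.4 × 10^-11 M.
For Li3PO4: 2.9 x 10^-9 = (0.059)^3 × [PO4^3-]  ⇒  [PO4^3-] = 1.4 × 10^-5 M.
The salt with the lower threshold [PO4^3-] precipitates first: Ca3(PO4)2.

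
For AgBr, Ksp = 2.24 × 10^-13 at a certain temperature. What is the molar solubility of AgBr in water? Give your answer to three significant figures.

s = 4.73e-7 M

AgBr(s) <=> Ag^+(aq) + Br^-(aq)
Ksp = [Ag^+][Br^-]
With molar solubility s: [Ag^+] = s, [Br^-] = s.
Ksp = s^2
s = √(2.24 × 10^-13) = 4.73 × 10^-7 M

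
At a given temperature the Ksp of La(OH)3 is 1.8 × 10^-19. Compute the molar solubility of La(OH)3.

La(OH)3(s) ⇌ La^3+ + 3 OH^-
Ksp = [La^3+][OH^-]^3
If s mol/L of La(OH)3 dissolves, [La^3+] = s and [OH^-] = 3s.
So Ksp = s × (3s)^3 = 27s^4
s^4 = 1.8 × 10^-19 / 27, so s = 9.0 × 10^-6 M

9.0e-6 M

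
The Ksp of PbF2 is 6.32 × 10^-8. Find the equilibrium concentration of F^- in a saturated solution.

[F^-] = 5.02 × 10^-3 M

PbF2(s) <=> Pb^2+ + 2 F^-
Ksp = [Pb^2+][F^-]^2
If s mol/L of PbF2 dissolves, [Pb^2+] = s and [F^-] = 2s.
Ksp = s(2s)^2 = 4s^3
s^3 = 6.32 × 10^-8 / 4, so s = 2.509 × 10^-3 M
[F^-] = 2s = 5.02 × 10^-3 M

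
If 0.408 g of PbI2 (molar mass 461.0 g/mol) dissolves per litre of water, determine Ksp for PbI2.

Ksp ≈ 2.77e-9

Molar solubility s = (4.08 x 10^-1 g/L) / (461.0 g/mol) = 8.850 × 10^-4 M.
PbI2(s) ⇌ Pb^2+(aq) + 2 I^-(aq)
If s mol/L of PbI2 dissolves, [Pb^2+] = s and [I^-] = 2s.
Ksp = [Pb^2+][I^-]^2
Substituting: Ksp = s(2s)^2 = 4s^3
With s = 8.850 x 10^-4: Ksp = 2.77 x 10^-9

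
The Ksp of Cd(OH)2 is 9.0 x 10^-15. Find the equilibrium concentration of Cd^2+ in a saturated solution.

Cd(OH)2(s) ⇌ Cd^2+ + 2 OH^-
Ksp = [Cd^2+][OH^-]^2
Let s = molar solubility. Then [Cd^2+] = s and [OH^-] = 2s.
So Ksp = s × (2s)^2 = 4s^3
Solving, s = (9.0 x 10^-15/4)^(1/3) = 1.31 × 10^-5 M
[Cd^2+] = s = 1.3 × 10^-5 M

[Cd^2+] = 1.3 × 10^-5 M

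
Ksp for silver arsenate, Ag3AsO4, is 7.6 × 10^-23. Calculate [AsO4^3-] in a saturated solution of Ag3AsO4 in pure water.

[AsO4^3-] = 1.3 × 10^-6 M

Ag3AsO4(s) <=> 3 Ag^+(aq) + AsO4^3-(aq)
Ksp = [Ag^+]^3[AsO4^3-]
For each mole of Ag3AsO4 that dissolves: [Ag^+] = 3s, [AsO4^3-] = s.
So Ksp = (3s)^3 × s = 27s^4
Solving, s = (7.6 × 10^-23/27)^(1/4) = 1.30 x 10^-6 M
[AsO4^3-] = s = 1.3 × 10^-6 M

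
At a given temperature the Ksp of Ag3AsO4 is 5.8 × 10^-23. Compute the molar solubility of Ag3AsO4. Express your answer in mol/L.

Ag3AsO4(s) <=> 3 Ag^+(aq) + AsO4^3-(aq)
Ksp = [Ag^+]^3[AsO4^3-]
If s mol/L of Ag3AsO4 dissolves, [Ag^+] = 3s and [AsO4^3-] = s.
Substituting: Ksp = (3s)^3s = 27s^4
s^4 = 5.8 × 10^-23 / 27, so s = 1.2 x 10^-6 M

s ≈ 1.2 × 10^-6 M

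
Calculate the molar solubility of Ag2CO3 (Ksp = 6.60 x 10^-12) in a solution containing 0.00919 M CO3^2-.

1.34 × 10^-5 M

Ag2CO3(s) ⇌ 2 Ag^+ + CO3^2-
Ksp = [Ag^+]^2[CO3^2-]
If s mol/L dissolves here, [Ag^+] = 2s, [CO3^2-] = 0.00919 + s ≈ 0.00919 (Ksp is small, so little additional dissolves).
Ksp ≈ (2s)^2 × 0.00919
s = 1.34 × 10^-5 M
Check: s = 1.3 × 10^-5 ≪ 0.00919, so the approximation is valid.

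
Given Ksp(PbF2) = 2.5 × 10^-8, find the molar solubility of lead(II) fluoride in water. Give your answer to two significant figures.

s = 1.8 × 10^-3 M

PbF2(s) ⇌ Pb^2+(aq) + 2 F^-(aq)
Ksp = [Pb^2+][F^-]^2
Let s = molar solubility. Then [Pb^2+] = s and [F^-] = 2s.
So Ksp = s × (2s)^2 = 4s^3
s = (2.5 × 10^-8 / 4)^(1/3) = 1.8 x 10^-3 M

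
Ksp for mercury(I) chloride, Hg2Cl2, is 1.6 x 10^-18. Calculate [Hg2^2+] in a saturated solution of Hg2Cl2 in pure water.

[Hg2^2+] ≈ 7.4 × 10^-7 M

Hg2Cl2(s) ⇌ Hg2^2+ + 2 Cl^-
Ksp = [Hg2^2+][Cl^-]^2
If s mol/L of Hg2Cl2 dissolves, [Hg2^2+] = s and [Cl^-] = 2s.
Ksp = s(2s)^2 = 4s^3
s = (1.6 x 10^-18 / 4)^(1/3) = 7.37 × 10^-7 M
[Hg2^2+] = s = 7.4 × 10^-7 M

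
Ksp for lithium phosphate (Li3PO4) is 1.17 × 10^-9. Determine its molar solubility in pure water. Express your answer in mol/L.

Li3PO4(s) ⇌ 3 Li^+ + PO4^3-
Ksp = [Li^+]^3[PO4^3-]
Let s = molar solubility. Then [Li^+] = 3s and [PO4^3-] = s.
Substituting: Ksp = (3s)^3s = 27s^4
s = (1.17 × 10^-9 / 27)^(1/4) = 2.57 × 10^-3 M

2.57 × 10^-3 M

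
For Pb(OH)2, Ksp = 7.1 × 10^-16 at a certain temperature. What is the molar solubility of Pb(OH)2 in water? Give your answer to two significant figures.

5.6e-6 M

Pb(OH)2(s) <=> Pb^2+ + 2 OH^-
Ksp = [Pb^2+][OH^-]^2
If s mol/L of Pb(OH)2 dissolves, [Pb^2+] = s and [OH^-] = 2s.
Substituting: Ksp = s(2s)^2 = 4s^3
s^3 = 7.1 × 10^-16 / 4, so s = 5.6 x 10^-6 M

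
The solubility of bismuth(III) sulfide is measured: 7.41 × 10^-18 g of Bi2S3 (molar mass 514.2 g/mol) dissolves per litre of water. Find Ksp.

Ksp ≈ 6.71e-98

Molar solubility s = (7.41 × 10^-18 g/L) / (514.2 g/mol) = 1.441 × 10^-20 M.
Bi2S3(s) <=> 2 Bi^3+(aq) + 3 S^2-(aq)
If s mol/L of Bi2S3 dissolves, [Bi^3+] = 2s and [S^2-] = 3s.
Ksp = [Bi^3+]^2[S^2-]^3
Substituting: Ksp = (2s)^2(3s)^3 = 108s^5
Ksp = 108 × (1.441 × 10^-20)^5 = 6.71 × 10^-98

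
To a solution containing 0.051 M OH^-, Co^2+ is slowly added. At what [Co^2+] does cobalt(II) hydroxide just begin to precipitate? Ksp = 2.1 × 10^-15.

[Co^2+] ≈ 8.1e-13 M

Co(OH)2(s) ⇌ Co^2+(aq) + 2 OH^-(aq)
Ksp = [Co^2+][OH^-]^2
Precipitation begins when Q = Ksp. With [OH^-] = 0.051 M:
2.1 × 10^-15 = (0.051)^2 × [Co^2+]
[Co^2+] = (2.1 × 10^-15 / 2.60 × 10^-3) = 8.1 × 10^-13 M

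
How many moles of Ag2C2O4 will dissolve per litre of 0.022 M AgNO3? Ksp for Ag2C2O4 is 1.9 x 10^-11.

3.9 × 10^-8 M

Ag2C2O4(s) ⇌ 2 Ag^+(aq) + C2O4^2-(aq)
Ksp = [Ag^+]^2[C2O4^2-]
Let s = moles of Ag2C2O4 that dissolve per litre. [Ag^+] = 0.022 + 2s ≈ 0.022, [C2O4^2-] = s (since Ag^+ from AgNO3 dominates).
Ksp ≈ (0.022)^2 × s
s = 3.9 × 10^-8 M
Check: 2s = 7.9 × 10^-8 ≪ 0.022, so the approximation is valid.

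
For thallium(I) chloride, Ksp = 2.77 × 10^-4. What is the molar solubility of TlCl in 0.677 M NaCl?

TlCl(s) ⇌ Tl^+(aq) + Cl^-(aq)
Ksp = [Tl^+][Cl^-]
Let s be the molar solubility in this solution. [Tl^+] = s, [Cl^-] = 0.677 + s ≈ 0.677 (Ksp is small, so little additional dissolves).
Ksp ≈ s × 0.677
s = 4.09 × 10^-4 M
Check: s = 4.1 × 10^-4 ≪ 0.677, so the approximation is valid.

4.09e-4 M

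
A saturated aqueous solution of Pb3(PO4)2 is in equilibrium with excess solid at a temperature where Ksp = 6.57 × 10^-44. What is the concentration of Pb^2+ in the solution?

Pb3(PO4)2(s) ⇌ 3 Pb^2+ + 2 PO4^3-
Ksp = [Pb^2+]^3[PO4^3-]^2
With molar solubility s: [Pb^2+] = 3s, [PO4^3-] = 2s.
Ksp = (3s)^3(2s)^2 = 108s^5
s^5 = 6.57 × 10^-44 / 108, so s = 9.054 x 10^-10 M
[Pb^2+] = 3s = 2.72 x 10^-9 M

[Pb^2+] ≈ 2.72 × 10^-9 M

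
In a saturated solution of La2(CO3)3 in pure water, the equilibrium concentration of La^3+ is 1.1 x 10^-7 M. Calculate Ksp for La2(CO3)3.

5.4 x 10^-35

La2(CO3)3(s) ⇌ 2 La^3+ + 3 CO3^2-
Stoichiometry gives [CO3^2-] = (3/2)[La^3+] = 1.65 × 10^-7 M.
Ksp = [La^3+]^2[CO3^2-]^3
Ksp = (1.1 × 10^-7)^2 × (1.65 × 10^-7)^3 = 5.4 × 10^-35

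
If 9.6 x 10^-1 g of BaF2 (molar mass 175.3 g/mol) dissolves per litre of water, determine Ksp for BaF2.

6.6e-7

Molar solubility s = (9.6 × 10^-1 g/L) / (175.3 g/mol) = 5.48 x 10^-3 M.
BaF2(s) ⇌ Ba^2+ + 2 F^-
If s mol/L of BaF2 dissolves, [Ba^2+] = s and [F^-] = 2s.
Ksp = [Ba^2+][F^-]^2
Substituting: Ksp = s(2s)^2 = 4s^3
With s = 5.48 × 10^-3: Ksp = 6.6 × 10^-7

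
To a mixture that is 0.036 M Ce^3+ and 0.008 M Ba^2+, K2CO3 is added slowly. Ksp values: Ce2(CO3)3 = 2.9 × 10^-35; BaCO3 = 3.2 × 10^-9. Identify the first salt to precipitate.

Each salt begins to precipitate when Q = Ksp, i.e. when [CO3^2-] reaches its threshold.
For Ce2(CO3)3: 2.9 × 10^-35 = (0.036)^2 × [CO3^2-]^3  ⇒  [CO3^2-] = 2.8 × 10^-11 M.
For BaCO3: 3.2 × 10^-9 = 0.008 × [CO3^2-]  ⇒  [CO3^2-] = 4.0 x 10^-7 M.
The salt with the lower threshold [CO3^2-] precipitates first: Ce2(CO3)3.

Ce2(CO3)3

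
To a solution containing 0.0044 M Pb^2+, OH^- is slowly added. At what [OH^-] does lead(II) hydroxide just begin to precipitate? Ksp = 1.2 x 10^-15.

Pb(OH)2(s) ⇌ Pb^2+ + 2 OH^-
Ksp = [Pb^2+][OH^-]^2
Precipitation begins when Q = Ksp. With [Pb^2+] = 0.0044 M:
1.2 x 10^-15 = (0.0044) × [OH^-]^2
[OH^-] = (1.2 x 10^-15 / 4.4 x 10^-3)^(1/2) = 5.2 × 10^-7 M

5.2 x 10^-7 M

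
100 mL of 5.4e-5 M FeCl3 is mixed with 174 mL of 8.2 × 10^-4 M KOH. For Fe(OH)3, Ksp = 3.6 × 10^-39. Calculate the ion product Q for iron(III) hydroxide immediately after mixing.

Total volume = 100 + 174 = 274 mL.
[Fe^3+] = 5.4 × 10^-5 × (100/274) = 1.97 × 10^-5 M
[OH^-] = 8.2 x 10^-4 × (174/274) = 5.21 × 10^-4 M
Fe(OH)3(s) ⇌ Fe^3+(aq) + 3 OH^-(aq), so Q = [Fe^3+][OH^-]^3
Q = (1.97 × 10^-5)(5.21 × 10^-4)^3 = 2.8 × 10^-15
Q > Ksp, so Fe(OH)3 will precipitate.

Q ≈ 2.8 × 10^-15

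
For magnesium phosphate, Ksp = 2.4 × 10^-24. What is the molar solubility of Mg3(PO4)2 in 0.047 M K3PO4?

Mg3(PO4)2(s) <=> 3 Mg^2+ + 2 PO4^3-
Ksp = [Mg^2+]^3[PO4^3-]^2
Let s = moles of Mg3(PO4)2 that dissolve per litre. [Mg^2+] = 3s, [PO4^3-] = 0.047 + 2s ≈ 0.047 (since PO4^3- from K3PO4 dominates).
Ksp ≈ (3s)^3 × (0.047)^2
s = 3.4 × 10^-8 M
Check: 2s = 6.9 × 10^-8 ≪ 0.047, so the approximation is valid.

s ≈ 3.4e-8 M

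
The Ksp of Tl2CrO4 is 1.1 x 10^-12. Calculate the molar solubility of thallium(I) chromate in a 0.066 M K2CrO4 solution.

Tl2CrO4(s) ⇌ 2 Tl^+(aq) + CrO4^2-(aq)
Ksp = [Tl^+]^2[CrO4^2-]
Let s = moles of Tl2CrO4 that dissolve per litre. [Tl^+] = 2s, [CrO4^2-] = 0.066 + s ≈ 0.066 (Ksp is small, so little additional dissolves).
Ksp ≈ (2s)^2 × 0.066
s = 2.0 × 10^-6 M
Check: s = 2.0 x 10^-6 ≪ 0.066, so the approximation is valid.

s ≈ 2.0e-6 M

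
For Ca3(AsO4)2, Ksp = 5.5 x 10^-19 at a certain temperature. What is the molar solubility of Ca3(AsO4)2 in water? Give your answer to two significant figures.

Ca3(AsO4)2(s) ⇌ 3 Ca^2+(aq) + 2 AsO4^3-(aq)
Ksp = [Ca^2+]^3[AsO4^3-]^2
With molar solubility s: [Ca^2+] = 3s, [AsO4^3-] = 2s.
Substituting: Ksp = (3s)^3(2s)^2 = 108s^5
Solving, s = (5.5 x 10^-19/108)^(1/5) = 8.7 × 10^-5 M

8.7 × 10^-5 M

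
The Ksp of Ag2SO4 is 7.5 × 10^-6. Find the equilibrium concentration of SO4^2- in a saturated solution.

Ag2SO4(s) ⇌ 2 Ag^+(aq) + SO4^2-(aq)
Ksp = [Ag^+]^2[SO4^2-]
Let s = molar solubility. Then [Ag^+] = 2s and [SO4^2-] = s.
Ksp = (2s)^2s = 4s^3
s^3 = 7.5 × 10^-6 / 4, so s = 1.23 x 10^-2 M
[SO4^2-] = s = 1.2 × 10^-2 M

0.012 M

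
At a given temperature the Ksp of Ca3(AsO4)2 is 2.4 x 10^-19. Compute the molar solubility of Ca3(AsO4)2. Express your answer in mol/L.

7.4e-5 M

Ca3(AsO4)2(s) <=> 3 Ca^2+(aq) + 2 AsO4^3-(aq)
Ksp = [Ca^2+]^3[AsO4^3-]^2
For each mole of Ca3(AsO4)2 that dissolves: [Ca^2+] = 3s, [AsO4^3-] = 2s.
Ksp = (3s)^3(2s)^2 = 108s^5
Solving, s = (2.4 x 10^-19/108)^(1/5) = 7.4 x 10^-5 M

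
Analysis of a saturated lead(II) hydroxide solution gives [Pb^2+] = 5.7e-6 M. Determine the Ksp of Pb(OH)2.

Pb(OH)2(s) ⇌ Pb^2+ + 2 OH^-
Stoichiometry gives [OH^-] = (2/1)[Pb^2+] = 1.14 x 10^-5 M.
Ksp = [Pb^2+][OH^-]^2
Ksp = 5.7 × 10^-6 × (1.14 × 10^-5)^2 = 7.4 × 10^-16

Ksp = 7.4 x 10^-16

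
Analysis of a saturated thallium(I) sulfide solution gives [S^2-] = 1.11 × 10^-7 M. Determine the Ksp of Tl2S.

Ksp ≈ 5.47 × 10^-21

Tl2S(s) ⇌ 2 Tl^+ + S^2-
Stoichiometry gives [Tl^+] = (2/1)[S^2-] = 2.220 × 10^-7 M.
Ksp = [Tl^+]^2[S^2-]
Ksp = (2.220 x 10^-7)^2 × 1.11 × 10^-7 = 5.47 x 10^-21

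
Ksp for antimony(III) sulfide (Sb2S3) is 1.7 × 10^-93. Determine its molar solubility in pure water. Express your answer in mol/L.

Sb2S3(s) ⇌ 2 Sb^3+(aq) + 3 S^2-(aq)
Ksp = [Sb^3+]^2[S^2-]^3
If s mol/L of Sb2S3 dissolves, [Sb^3+] = 2s and [S^2-] = 3s.
Ksp = (2s)^2(3s)^3 = 108s^5
s = (1.7 × 10^-93 / 108)^(1/5) = 1.1 × 10^-19 M

s ≈ 1.1e-19 M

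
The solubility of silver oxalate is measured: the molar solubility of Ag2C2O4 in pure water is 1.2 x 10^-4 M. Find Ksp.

Ag2C2O4(s) ⇌ 2 Ag^+(aq) + C2O4^2-(aq)
For each mole of Ag2C2O4 that dissolves: [Ag^+] = 2s, [C2O4^2-] = s.
Ksp = [Ag^+]^2[C2O4^2-]
Substituting: Ksp = (2s)^2s = 4s^3
With s = 1.2 × 10^-4: Ksp = 6.9 × 10^-12

Ksp ≈ 6.9 x 10^-12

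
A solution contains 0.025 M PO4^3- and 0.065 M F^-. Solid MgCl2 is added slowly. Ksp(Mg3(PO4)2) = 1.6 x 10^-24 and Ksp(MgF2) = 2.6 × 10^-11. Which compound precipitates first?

Each salt begins to precipitate when Q = Ksp, i.e. when [Mg^2+] reaches its threshold.
For Mg3(PO4)2: 1.6 x 10^-24 = (0.025)^2 × [Mg^2+]^3  ⇒  [Mg^2+] = 1.4 × 10^-7 M.
For MgF2: 2.6 × 10^-11 = (0.065)^2 × [Mg^2+]  ⇒  [Mg^2+] = 6.2 x 10^-9 M.
The salt with the lower threshold [Mg^2+] precipitates first: MgF2.

MgF2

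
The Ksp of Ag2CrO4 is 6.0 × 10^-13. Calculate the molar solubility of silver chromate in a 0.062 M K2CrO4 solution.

Ag2CrO4(s) <=> 2 Ag^+ + CrO4^2-
Ksp = [Ag^+]^2[CrO4^2-]
Let s = moles of Ag2CrO4 that dissolve per litre. [Ag^+] = 2s, [CrO4^2-] = 0.062 + s ≈ 0.062 (Ksp is small, so little additional dissolves).
Ksp ≈ (2s)^2 × 0.062
s = 1.6 x 10^-6 M
Check: s = 1.6 × 10^-6 ≪ 0.062, so the approximation is valid.

s = 1.6e-6 M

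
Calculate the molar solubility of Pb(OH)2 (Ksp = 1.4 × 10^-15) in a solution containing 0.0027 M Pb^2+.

Pb(OH)2(s) <=> Pb^2+ + 2 OH^-
Ksp = [Pb^2+][OH^-]^2
Let s be the molar solubility in this solution. [Pb^2+] = 0.0027 + s ≈ 0.0027, [OH^-] = 2s (common-ion effect: Pb^2+ is already 0.0027 M).
Ksp ≈ 0.0027 × (2s)^2
s = 3.6 × 10^-7 M
Check: s = 3.6 x 10^-7 ≪ 0.0027, so the approximation is valid.

s = 3.6e-7 M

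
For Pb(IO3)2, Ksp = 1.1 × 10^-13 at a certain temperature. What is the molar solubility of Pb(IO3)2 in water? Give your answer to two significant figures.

Pb(IO3)2(s) ⇌ Pb^2+(aq) + 2 IO3^-(aq)
Ksp = [Pb^2+][IO3^-]^2
If s mol/L of Pb(IO3)2 dissolves, [Pb^2+] = s and [IO3^-] = 2s.
Substituting: Ksp = s(2s)^2 = 4s^3
s^3 = 1.1 × 10^-13 / 4, so s = 3.0 x 10^-5 M

s = 3.0 x 10^-5 M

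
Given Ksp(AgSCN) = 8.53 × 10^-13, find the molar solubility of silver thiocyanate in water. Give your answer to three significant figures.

9.24 × 10^-7 M

AgSCN(s) ⇌ Ag^+ + SCN^-
Ksp = [Ag^+][SCN^-]
Let s = molar solubility. Then [Ag^+] = s and [SCN^-] = s.
Ksp = s × s = s^2
s = (8.53 × 10^-13)^(1/2) = 9.24 x 10^-7 M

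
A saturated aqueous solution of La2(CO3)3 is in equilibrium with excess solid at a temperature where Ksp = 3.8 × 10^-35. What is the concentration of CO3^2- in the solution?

La2(CO3)3(s) <=> 2 La^3+(aq) + 3 CO3^2-(aq)
Ksp = [La^3+]^2[CO3^2-]^3
With molar solubility s: [La^3+] = 2s, [CO3^2-] = 3s.
So Ksp = (2s)^2 × (3s)^3 = 108s^5
s^5 = 3.8 × 10^-35 / 108, so s = 5.12 x 10^-8 M
[CO3^2-] = 3s = 1.5 x 10^-7 M

1.5e-7 M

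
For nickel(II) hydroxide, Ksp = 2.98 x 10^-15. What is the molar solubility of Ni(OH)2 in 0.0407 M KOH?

Ni(OH)2(s) ⇌ Ni^2+(aq) + 2 OH^-(aq)
Ksp = [Ni^2+][OH^-]^2
Let s = moles of Ni(OH)2 that dissolve per litre. [Ni^2+] = s, [OH^-] = 0.0407 + 2s ≈ 0.0407 (Ksp is small, so little additional dissolves).
Ksp ≈ s × (0.0407)^2
s = 1.80 × 10^-12 M
Check: 2s = 3.6 x 10^-12 ≪ 0.0407, so the approximation is valid.

1.80 × 10^-12 M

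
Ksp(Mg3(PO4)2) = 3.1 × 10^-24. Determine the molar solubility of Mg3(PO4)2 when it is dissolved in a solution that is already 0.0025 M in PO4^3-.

s ≈ 2.6e-7 M

Mg3(PO4)2(s) ⇌ 3 Mg^2+(aq) + 2 PO4^3-(aq)
Ksp = [Mg^2+]^3[PO4^3-]^2
Let s be the molar solubility in this solution. [Mg^2+] = 3s, [PO4^3-] = 0.0025 + 2s ≈ 0.0025 (common-ion effect: PO4^3- is already 0.0025 M).
Ksp ≈ (3s)^3 × (0.0025)^2
s = 2.6 x 10^-7 M
Check: 2s = 5.3 × 10^-7 ≪ 0.0025, so the approximation is valid.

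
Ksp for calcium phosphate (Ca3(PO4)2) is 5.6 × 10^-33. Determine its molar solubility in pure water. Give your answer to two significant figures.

s = 1.4 x 10^-7 M

Ca3(PO4)2(s) ⇌ 3 Ca^2+(aq) + 2 PO4^3-(aq)
Ksp = [Ca^2+]^3[PO4^3-]^2
Let s = molar solubility. Then [Ca^2+] = 3s and [PO4^3-] = 2s.
So Ksp = (3s)^3 × (2s)^2 = 108s^5
s^5 = 5.6 × 10^-33 / 108, so s = 1.4 x 10^-7 M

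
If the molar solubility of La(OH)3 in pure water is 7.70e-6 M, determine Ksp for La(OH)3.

9.49e-20

La(OH)3(s) <=> La^3+(aq) + 3 OH^-(aq)
For each mole of La(OH)3 that dissolves: [La^3+] = s, [OH^-] = 3s.
Ksp = [La^3+][OH^-]^3
Substituting: Ksp = s(3s)^3 = 27s^4
Ksp = 27 × (7.70 × 10^-6)^4 = 9.49 × 10^-20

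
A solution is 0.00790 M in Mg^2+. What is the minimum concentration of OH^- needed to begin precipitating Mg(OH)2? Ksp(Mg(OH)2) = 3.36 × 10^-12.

Mg(OH)2(s) ⇌ Mg^2+(aq) + 2 OH^-(aq)
Ksp = [Mg^2+][OH^-]^2
Precipitation begins when Q = Ksp. With [Mg^2+] = 0.00790 M:
3.36 × 10^-12 = (0.00790) × [OH^-]^2
[OH^-] = (3.36 × 10^-12 / 7.90 × 10^-3)^(1/2) = 2.06 × 10^-5 M

2.06 x 10^-5 M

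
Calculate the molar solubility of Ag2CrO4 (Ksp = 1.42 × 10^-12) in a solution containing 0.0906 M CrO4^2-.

s = 1.98 × 10^-6 M

Ag2CrO4(s) <=> 2 Ag^+ + CrO4^2-
Ksp = [Ag^+]^2[CrO4^2-]
Let s = moles of Ag2CrO4 that dissolve per litre. [Ag^+] = 2s, [CrO4^2-] = 0.0906 + s ≈ 0.0906 (Ksp is small, so little additional dissolves).
Ksp ≈ (2s)^2 × 0.0906
s = 1.98 × 10^-6 M
Check: s = 2.0 × 10^-6 ≪ 0.0906, so the approximation is valid.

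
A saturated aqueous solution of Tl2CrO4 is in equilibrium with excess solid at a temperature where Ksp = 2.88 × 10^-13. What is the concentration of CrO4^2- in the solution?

[CrO4^2-] ≈ 4.16e-5 M

Tl2CrO4(s) ⇌ 2 Tl^+ + CrO4^2-
Ksp = [Tl^+]^2[CrO4^2-]
If s mol/L of Tl2CrO4 dissolves, [Tl^+] = 2s and [CrO4^2-] = s.
So Ksp = (2s)^2 × s = 4s^3
Solving, s = (2.88 × 10^-13/4)^(1/3) = 4.160 x 10^-5 M
[CrO4^2-] = s = 4.16 × 10^-5 M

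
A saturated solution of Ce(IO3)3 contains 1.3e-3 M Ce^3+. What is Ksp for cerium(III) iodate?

Ksp = 7.7 x 10^-11

Ce(IO3)3(s) ⇌ Ce^3+(aq) + 3 IO3^-(aq)
Stoichiometry gives [IO3^-] = (3/1)[Ce^3+] = 3.90 x 10^-3 M.
Ksp = [Ce^3+][IO3^-]^3
Ksp = 1.3 × 10^-3 × (3.90 × 10^-3)^3 = 7.7 × 10^-11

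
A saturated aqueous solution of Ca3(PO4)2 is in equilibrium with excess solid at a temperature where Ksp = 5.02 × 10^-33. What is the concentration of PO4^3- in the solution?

Ca3(PO4)2(s) ⇌ 3 Ca^2+ + 2 PO4^3-
Ksp = [Ca^2+]^3[PO4^3-]^2
With molar solubility s: [Ca^2+] = 3s, [PO4^3-] = 2s.
Substituting: Ksp = (3s)^3(2s)^2 = 108s^5
s = (5.02 × 10^-33 / 108)^(1/5) = 1.360 × 10^-7 M
[PO4^3-] = 2s = 2.72 × 10^-7 M

2.72 × 10^-7 M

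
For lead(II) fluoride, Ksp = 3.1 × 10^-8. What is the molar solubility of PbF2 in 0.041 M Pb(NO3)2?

4.3e-4 M

PbF2(s) ⇌ Pb^2+(aq) + 2 F^-(aq)
Ksp = [Pb^2+][F^-]^2
Let s = moles of PbF2 that dissolve per litre. [Pb^2+] = 0.041 + s ≈ 0.041, [F^-] = 2s (common-ion effect: Pb^2+ is already 0.041 M).
Ksp ≈ 0.041 × (2s)^2
s = 4.3 × 10^-4 M
Check: s = 4.3 × 10^-4 ≪ 0.041, so the approximation is valid.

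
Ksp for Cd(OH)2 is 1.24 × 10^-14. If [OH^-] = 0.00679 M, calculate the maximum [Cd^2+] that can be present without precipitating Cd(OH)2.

Cd(OH)2(s) ⇌ Cd^2+(aq) + 2 OH^-(aq)
Ksp = [Cd^2+][OH^-]^2
Precipitation begins when Q = Ksp. With [OH^-] = 0.00679 M:
1.24 × 10^-14 = (0.00679)^2 × [Cd^2+]
[Cd^2+] = (1.24 × 10^-14 / 4.610 × 10^-5) = 2.69 × 10^-10 M

[Cd^2+] ≈ 2.69e-10 M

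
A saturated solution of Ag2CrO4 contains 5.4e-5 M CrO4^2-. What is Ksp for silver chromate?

Ag2CrO4(s) ⇌ 2 Ag^+(aq) + CrO4^2-(aq)
Stoichiometry gives [Ag^+] = (2/1)[CrO4^2-] = 1.08 × 10^-4 M.
Ksp = [Ag^+]^2[CrO4^2-]
Ksp = (1.08 × 10^-4)^2 × 5.4 x 10^-5 = 6.3 x 10^-13

Ksp = 6.3e-13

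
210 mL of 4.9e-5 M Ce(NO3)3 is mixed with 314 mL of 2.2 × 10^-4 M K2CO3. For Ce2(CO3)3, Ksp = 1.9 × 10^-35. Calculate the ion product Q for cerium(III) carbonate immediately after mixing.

Total volume = 210 + 314 = 524 mL.
[Ce^3+] = 4.9 × 10^-5 × (210/524) = 1.96 × 10^-5 M
[CO3^2-] = 2.2 × 10^-4 × (314/524) = 1.32 × 10^-4 M
Ce2(CO3)3(s) ⇌ 2 Ce^3+ + 3 CO3^2-, so Q = [Ce^3+]^2[CO3^2-]^3
Q = (1.96 × 10^-5)^2(1.32 x 10^-4)^3 = 8.8 x 10^-22
Q > Ksp, so Ce2(CO3)3 will precipitate.

Q = 8.8 × 10^-22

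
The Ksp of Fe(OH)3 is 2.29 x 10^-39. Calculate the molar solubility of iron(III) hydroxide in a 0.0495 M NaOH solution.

Fe(OH)3(s) <=> Fe^3+ + 3 OH^-
Ksp = [Fe^3+][OH^-]^3
Let s be the molar solubility in this solution. [Fe^3+] = s, [OH^-] = 0.0495 + 3s ≈ 0.0495 (since OH^- from NaOH dominates).
Ksp ≈ s × (0.0495)^3
s = 1.89 × 10^-35 M
Check: 3s = 5.7 x 10^-35 ≪ 0.0495, so the approximation is valid.

1.89 x 10^-35 M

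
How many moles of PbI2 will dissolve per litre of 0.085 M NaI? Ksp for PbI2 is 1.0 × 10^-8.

1.4e-6 M

PbI2(s) ⇌ Pb^2+ + 2 I^-
Ksp = [Pb^2+][I^-]^2
Let s = moles of PbI2 that dissolve per litre. [Pb^2+] = s, [I^-] = 0.085 + 2s ≈ 0.085 (Ksp is small, so little additional dissolves).
Ksp ≈ s × (0.085)^2
s = 1.4 × 10^-6 M
Check: 2s = 2.8 x 10^-6 ≪ 0.085, so the approximation is valid.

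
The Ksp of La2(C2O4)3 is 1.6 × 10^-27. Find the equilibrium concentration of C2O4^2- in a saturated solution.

La2(C2O4)3(s) ⇌ 2 La^3+(aq) + 3 C2O4^2-(aq)
Ksp = [La^3+]^2[C2O4^2-]^3
With molar solubility s: [La^3+] = 2s, [C2O4^2-] = 3s.
So Ksp = (2s)^2 × (3s)^3 = 108s^5
s^5 = 1.6 × 10^-27 / 108, so s = 1.71 × 10^-6 M
[C2O4^2-] = 3s = 5.1 × 10^-6 M

5.1e-6 M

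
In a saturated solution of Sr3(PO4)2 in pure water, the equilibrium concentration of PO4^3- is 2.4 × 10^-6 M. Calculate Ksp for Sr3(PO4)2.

2.7e-28

Sr3(PO4)2(s) <=> 3 Sr^2+(aq) + 2 PO4^3-(aq)
Stoichiometry gives [Sr^2+] = (3/2)[PO4^3-] = 3.60 × 10^-6 M.
Ksp = [Sr^2+]^3[PO4^3-]^2
Ksp = (3.60 × 10^-6)^3 × (2.4 × 10^-6)^2 = 2.7 x 10^-28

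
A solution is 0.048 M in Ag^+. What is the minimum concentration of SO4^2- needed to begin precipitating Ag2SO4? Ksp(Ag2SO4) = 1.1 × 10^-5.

Ag2SO4(s) ⇌ 2 Ag^+(aq) + SO4^2-(aq)
Ksp = [Ag^+]^2[SO4^2-]
Precipitation begins when Q = Ksp. With [Ag^+] = 0.048 M:
1.1 × 10^-5 = (0.048)^2 × [SO4^2-]
[SO4^2-] = (1.1 × 10^-5 / 2.30 x 10^-3) = 4.8 × 10^-3 M

[SO4^2-] = 4.8e-3 M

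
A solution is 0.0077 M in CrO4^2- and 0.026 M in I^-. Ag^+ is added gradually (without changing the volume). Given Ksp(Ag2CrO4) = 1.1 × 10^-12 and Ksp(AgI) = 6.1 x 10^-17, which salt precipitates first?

AgI

Each salt begins to precipitate when Q = Ksp, i.e. when [Ag^+] reaches its threshold.
For Ag2CrO4: 1.1 × 10^-12 = 0.0077 × [Ag^+]^2  ⇒  [Ag^+] = 1.2 x 10^-5 M.
For AgI: 6.1 x 10^-17 = 0.026 × [Ag^+]  ⇒  [Ag^+] = 2.3 × 10^-15 M.
The salt with the lower threshold [Ag^+] precipitates first: AgI.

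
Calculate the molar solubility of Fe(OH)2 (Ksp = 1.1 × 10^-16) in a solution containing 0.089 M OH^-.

1.4 × 10^-14 M

Fe(OH)2(s) <=> Fe^2+ + 2 OH^-
Ksp = [Fe^2+][OH^-]^2
If s mol/L dissolves here, [Fe^2+] = s, [OH^-] = 0.089 + 2s ≈ 0.089 (Ksp is small, so little additional dissolves).
Ksp ≈ s × (0.089)^2
s = 1.4 × 10^-14 M
Check: 2s = 2.8 × 10^-14 ≪ 0.089, so the approximation is valid.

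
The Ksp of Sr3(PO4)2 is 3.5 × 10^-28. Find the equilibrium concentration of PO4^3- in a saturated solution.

2.5 x 10^-6 M

Sr3(PO4)2(s) ⇌ 3 Sr^2+ + 2 PO4^3-
Ksp = [Sr^2+]^3[PO4^3-]^2
With molar solubility s: [Sr^2+] = 3s, [PO4^3-] = 2s.
So Ksp = (3s)^3 × (2s)^2 = 108s^5
s^5 = 3.5 × 10^-28 / 108, so s = 1.27 × 10^-6 M
[PO4^3-] = 2s = 2.5 x 10^-6 M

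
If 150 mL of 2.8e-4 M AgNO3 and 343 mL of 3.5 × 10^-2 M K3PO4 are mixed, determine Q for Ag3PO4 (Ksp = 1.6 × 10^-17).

1.5e-14

Total volume = 150 + 343 = 493 mL.
[Ag^+] = 2.8 x 10^-4 × (150/493) = 8.52 × 10^-5 M
[PO4^3-] = 3.5 x 10^-2 × (343/493) = 2.44 × 10^-2 M
Ag3PO4(s) ⇌ 3 Ag^+(aq) + PO4^3-(aq), so Q = [Ag^+]^3[PO4^3-]
Q = (8.52 × 10^-5)^3(2.44 × 10^-2) = 1.5 x 10^-14
Q > Ksp, so Ag3PO4 will precipitate.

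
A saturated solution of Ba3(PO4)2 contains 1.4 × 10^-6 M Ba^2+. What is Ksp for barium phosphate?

Ksp ≈ 2.4 × 10^-30

Ba3(PO4)2(s) <=> 3 Ba^2+ + 2 PO4^3-
Stoichiometry gives [PO4^3-] = (2/3)[Ba^2+] = 9.33 × 10^-7 M.
Ksp = [Ba^2+]^3[PO4^3-]^2
Ksp = (1.4 x 10^-6)^3 × (9.33 x 10^-7)^2 = 2.4 x 10^-30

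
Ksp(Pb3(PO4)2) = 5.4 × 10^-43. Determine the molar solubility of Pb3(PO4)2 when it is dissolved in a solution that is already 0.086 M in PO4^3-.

s ≈ 1.4e-14 M

Pb3(PO4)2(s) ⇌ 3 Pb^2+(aq) + 2 PO4^3-(aq)
Ksp = [Pb^2+]^3[PO4^3-]^2
Let s = moles of Pb3(PO4)2 that dissolve per litre. [Pb^2+] = 3s, [PO4^3-] = 0.086 + 2s ≈ 0.086 (Ksp is small, so little additional dissolves).
Ksp ≈ (3s)^3 × (0.086)^2
s = 1.4 × 10^-14 M
Check: 2s = 2.8 × 10^-14 ≪ 0.086, so the approximation is valid.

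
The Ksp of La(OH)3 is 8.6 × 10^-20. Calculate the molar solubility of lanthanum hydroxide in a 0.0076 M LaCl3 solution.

s ≈ 7.5e-7 M

La(OH)3(s) <=> La^3+ + 3 OH^-
Ksp = [La^3+][OH^-]^3
Let s be the molar solubility in this solution. [La^3+] = 0.0076 + s ≈ 0.0076, [OH^-] = 3s (Ksp is small, so little additional dissolves).
Ksp ≈ 0.0076 × (3s)^3
s = 7.5 × 10^-7 M
Check: s = 7.5 × 10^-7 ≪ 0.0076, so the approximation is valid.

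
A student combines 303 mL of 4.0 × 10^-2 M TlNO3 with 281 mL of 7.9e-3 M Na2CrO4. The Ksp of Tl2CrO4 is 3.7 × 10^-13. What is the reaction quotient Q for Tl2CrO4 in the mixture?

Total volume = 303 + 281 = 584 mL.
[Tl^+] = 4.0 x 10^-2 × (303/584) = 2.08 × 10^-2 M
[CrO4^2-] = 7.9 × 10^-3 × (281/584) = 3.80 x 10^-3 M
Tl2CrO4(s) ⇌ 2 Tl^+(aq) + CrO4^2-(aq), so Q = [Tl^+]^2[CrO4^2-]
Q = (2.08 x 10^-2)^2(3.80 × 10^-3) = 1.6 × 10^-6
Q > Ksp, so Tl2CrO4 will precipitate.

Q ≈ 1.6 × 10^-6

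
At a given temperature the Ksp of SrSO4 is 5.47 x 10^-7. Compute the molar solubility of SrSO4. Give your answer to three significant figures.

SrSO4(s) ⇌ Sr^2+ + SO4^2-
Ksp = [Sr^2+][SO4^2-]
Let s = molar solubility. Then [Sr^2+] = s and [SO4^2-] = s.
Ksp = s × s = s^2
s = √(5.47 x 10^-7) = 7.40 x 10^-4 M

s ≈ 7.40 × 10^-4 M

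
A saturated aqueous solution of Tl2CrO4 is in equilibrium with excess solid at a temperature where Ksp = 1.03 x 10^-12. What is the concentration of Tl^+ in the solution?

1.27e-4 M

Tl2CrO4(s) <=> 2 Tl^+(aq) + CrO4^2-(aq)
Ksp = [Tl^+]^2[CrO4^2-]
Let s = molar solubility. Then [Tl^+] = 2s and [CrO4^2-] = s.
Substituting: Ksp = (2s)^2s = 4s^3
Solving, s = (1.03 x 10^-12/4)^(1/3) = 6.362 × 10^-5 M
[Tl^+] = 2s = 1.27 x 10^-4 M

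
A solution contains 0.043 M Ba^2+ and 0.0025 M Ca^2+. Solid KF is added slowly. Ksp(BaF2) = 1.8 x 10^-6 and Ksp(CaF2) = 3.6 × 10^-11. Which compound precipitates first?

Each salt begins to precipitate when Q = Ksp, i.e. when [F^-] reaches its threshold.
For BaF2: 1.8 x 10^-6 = 0.043 × [F^-]^2  ⇒  [F^-] = 6.5 × 10^-3 M.
For CaF2: 3.6 × 10^-11 = 0.0025 × [F^-]^2  ⇒  [F^-] = 1.2 × 10^-4 M.
The salt with the lower threshold [F^-] precipitates first: CaF2.

CaF2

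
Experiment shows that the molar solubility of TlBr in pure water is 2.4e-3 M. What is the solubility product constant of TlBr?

TlBr(s) <=> Tl^+ + Br^-
For each mole of TlBr that dissolves: [Tl^+] = s, [Br^-] = s.
Ksp = [Tl^+][Br^-]
Ksp = s^2
With s = 2.4 x 10^-3: Ksp = 5.8 × 10^-6

Ksp ≈ 5.8 × 10^-6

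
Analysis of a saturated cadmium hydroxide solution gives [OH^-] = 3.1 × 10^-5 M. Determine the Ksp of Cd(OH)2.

Cd(OH)2(s) ⇌ Cd^2+ + 2 OH^-
Stoichiometry gives [Cd^2+] = (1/2)[OH^-] = 1.55 × 10^-5 M.
Ksp = [Cd^2+][OH^-]^2
Ksp = 1.55 × 10^-5 × (3.1 × 10^-5)^2 = 1.5 × 10^-14

Ksp ≈ 1.5 × 10^-14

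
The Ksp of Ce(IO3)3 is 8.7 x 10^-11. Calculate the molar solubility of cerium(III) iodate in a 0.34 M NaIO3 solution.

s = 2.2e-9 M

Ce(IO3)3(s) <=> Ce^3+ + 3 IO3^-
Ksp = [Ce^3+][IO3^-]^3
Let s = moles of Ce(IO3)3 that dissolve per litre. [Ce^3+] = s, [IO3^-] = 0.34 + 3s ≈ 0.34 (since IO3^- from NaIO3 dominates).
Ksp ≈ s × (0.34)^3
s = 2.2 × 10^-9 M
Check: 3s = 6.6 × 10^-9 ≪ 0.34, so the approximation is valid.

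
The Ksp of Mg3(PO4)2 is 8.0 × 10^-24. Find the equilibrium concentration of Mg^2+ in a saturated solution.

2.8 × 10^-5 M

Mg3(PO4)2(s) ⇌ 3 Mg^2+(aq) + 2 PO4^3-(aq)
Ksp = [Mg^2+]^3[PO4^3-]^2
If s mol/L of Mg3(PO4)2 dissolves, [Mg^2+] = 3s and [PO4^3-] = 2s.
Substituting: Ksp = (3s)^3(2s)^2 = 108s^5
s = (8.0 × 10^-24 / 108)^(1/5) = 9.42 × 10^-6 M
[Mg^2+] = 3s = 2.8 x 10^-5 M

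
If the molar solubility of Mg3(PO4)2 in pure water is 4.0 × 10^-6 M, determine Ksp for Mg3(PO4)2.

Mg3(PO4)2(s) ⇌ 3 Mg^2+(aq) + 2 PO4^3-(aq)
Let s = molar solubility. Then [Mg^2+] = 3s and [PO4^3-] = 2s.
Ksp = [Mg^2+]^3[PO4^3-]^2
Substituting: Ksp = (3s)^3(2s)^2 = 108s^5
With s = 4.0 × 10^-6: Ksp = 1.1 x 10^-25

Ksp ≈ 1.1 x 10^-25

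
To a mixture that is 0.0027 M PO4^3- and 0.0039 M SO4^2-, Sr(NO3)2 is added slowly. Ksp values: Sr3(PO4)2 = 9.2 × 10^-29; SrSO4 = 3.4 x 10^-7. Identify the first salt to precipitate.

Sr3(PO4)2

Precipitation of each salt starts when its ion product equals its Ksp.
For Sr3(PO4)2: 9.2 × 10^-29 = (0.0027)^2 × [Sr^2+]^3  ⇒  [Sr^2+] = 2.3 × 10^-8 M.
For SrSO4: 3.4 x 10^-7 = 0.0039 × [Sr^2+]  ⇒  [Sr^2+] = 8.7 × 10^-5 M.
The salt with the lower threshold [Sr^2+] precipitates first: Sr3(PO4)2.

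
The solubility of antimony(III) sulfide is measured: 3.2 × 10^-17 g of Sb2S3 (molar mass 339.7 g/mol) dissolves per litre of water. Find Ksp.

Molar solubility s = (3.2 × 10^-17 g/L) / (339.7 g/mol) = 9.42 x 10^-20 M.
Sb2S3(s) ⇌ 2 Sb^3+ + 3 S^2-
With molar solubility s: [Sb^3+] = 2s, [S^2-] = 3s.
Ksp = [Sb^3+]^2[S^2-]^3
Ksp = (2s)^2(3s)^3 = 108s^5
Ksp = 108 × (9.42 x 10^-20)^5 = 8.0 × 10^-94

Ksp ≈ 8.0e-94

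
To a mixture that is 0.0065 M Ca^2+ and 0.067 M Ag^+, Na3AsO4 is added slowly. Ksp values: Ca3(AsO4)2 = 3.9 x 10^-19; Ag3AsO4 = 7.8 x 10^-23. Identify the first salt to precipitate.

Ag3AsO4

Each salt begins to precipitate when Q = Ksp, i.e. when [AsO4^3-] reaches its threshold.
For Ca3(AsO4)2: 3.9 x 10^-19 = (0.0065)^3 × [AsO4^3-]^2  ⇒  [AsO4^3-] = 1.2 × 10^-6 M.
For Ag3AsO4: 7.8 x 10^-23 = (0.067)^3 × [AsO4^3-]  ⇒  [AsO4^3-] = 2.6 × 10^-19 M.
The salt with the lower threshold [AsO4^3-] precipitates first: Ag3AsO4.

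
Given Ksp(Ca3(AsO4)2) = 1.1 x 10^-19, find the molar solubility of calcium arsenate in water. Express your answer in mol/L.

6.3e-5 M

Ca3(AsO4)2(s) <=> 3 Ca^2+ + 2 AsO4^3-
Ksp = [Ca^2+]^3[AsO4^3-]^2
Let s = molar solubility. Then [Ca^2+] = 3s and [AsO4^3-] = 2s.
Ksp = (3s)^3(2s)^2 = 108s^5
Solving, s = (1.1 x 10^-19/108)^(1/5) = 6.3 × 10^-5 M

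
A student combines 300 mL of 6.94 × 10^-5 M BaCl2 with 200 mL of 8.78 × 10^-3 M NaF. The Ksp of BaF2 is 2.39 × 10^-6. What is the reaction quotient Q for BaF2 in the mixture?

Total volume = 300 + 200 = 500 mL.
[Ba^2+] = 6.94 × 10^-5 × (300/500) = 4.164 × 10^-5 M
[F^-] = 8.78 x 10^-3 × (200/500) = 3.512 × 10^-3 M
BaF2(s) ⇌ Ba^2+(aq) + 2 F^-(aq), so Q = [Ba^2+][F^-]^2
Q = (4.164 x 10^-5)(3.512 × 10^-3)^2 = 5.14 x 10^-10
Q < Ksp, so no precipitate of BaF2 forms.

5.14 × 10^-10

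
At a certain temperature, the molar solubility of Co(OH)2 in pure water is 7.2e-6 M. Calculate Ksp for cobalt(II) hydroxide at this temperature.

Ksp = 1.5e-15

Co(OH)2(s) ⇌ Co^2+ + 2 OH^-
If s mol/L of Co(OH)2 dissolves, [Co^2+] = s and [OH^-] = 2s.
Ksp = [Co^2+][OH^-]^2
So Ksp = s × (2s)^2 = 4s^3
With s = 7.2 x 10^-6: Ksp = 1.5 × 10^-15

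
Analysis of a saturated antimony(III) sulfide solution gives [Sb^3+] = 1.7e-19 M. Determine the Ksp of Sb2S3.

Sb2S3(s) ⇌ 2 Sb^3+(aq) + 3 S^2-(aq)
Stoichiometry gives [S^2-] = (3/2)[Sb^3+] = 2.55 × 10^-19 M.
Ksp = [Sb^3+]^2[S^2-]^3
Ksp = (1.7 × 10^-19)^2 × (2.55 × 10^-19)^3 = 4.8 × 10^-94

4.8e-94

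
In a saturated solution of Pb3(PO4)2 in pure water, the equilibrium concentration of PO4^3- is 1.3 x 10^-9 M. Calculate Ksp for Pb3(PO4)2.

Pb3(PO4)2(s) ⇌ 3 Pb^2+(aq) + 2 PO4^3-(aq)
Stoichiometry gives [Pb^2+] = (3/2)[PO4^3-] = 1.95 × 10^-9 M.
Ksp = [Pb^2+]^3[PO4^3-]^2
Ksp = (1.95 × 10^-9)^3 × (1.3 × 10^-9)^2 = 1.3 × 10^-44

1.3e-44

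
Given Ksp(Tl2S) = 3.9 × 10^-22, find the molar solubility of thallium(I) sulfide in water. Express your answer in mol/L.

4.6 × 10^-8 M

Tl2S(s) ⇌ 2 Tl^+(aq) + S^2-(aq)
Ksp = [Tl^+]^2[S^2-]
For each mole of Tl2S that dissolves: [Tl^+] = 2s, [S^2-] = s.
Ksp = (2s)^2s = 4s^3
Solving, s = (3.9 × 10^-22/4)^(1/3) = 4.6 × 10^-8 M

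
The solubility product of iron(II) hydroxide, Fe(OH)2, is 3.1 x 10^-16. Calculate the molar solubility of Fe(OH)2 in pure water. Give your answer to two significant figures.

Fe(OH)2(s) ⇌ Fe^2+ + 2 OH^-
Ksp = [Fe^2+][OH^-]^2
Let s = molar solubility. Then [Fe^2+] = s and [OH^-] = 2s.
Ksp = s(2s)^2 = 4s^3
Solving, s = (3.1 x 10^-16/4)^(1/3) = 4.3 x 10^-6 M

s = 4.3 x 10^-6 M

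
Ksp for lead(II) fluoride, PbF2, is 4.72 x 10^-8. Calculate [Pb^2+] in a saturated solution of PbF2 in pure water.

2.28 × 10^-3 M

PbF2(s) <=> Pb^2+ + 2 F^-
Ksp = [Pb^2+][F^-]^2
Let s = molar solubility. Then [Pb^2+] = s and [F^-] = 2s.
Substituting: Ksp = s(2s)^2 = 4s^3
s^3 = 4.72 x 10^-8 / 4, so s = 2.277 × 10^-3 M
[Pb^2+] = s = 2.28 x 10^-3 M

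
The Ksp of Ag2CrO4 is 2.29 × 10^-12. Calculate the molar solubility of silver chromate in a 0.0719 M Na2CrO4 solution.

Ag2CrO4(s) ⇌ 2 Ag^+ + CrO4^2-
Ksp = [Ag^+]^2[CrO4^2-]
Let s be the molar solubility in this solution. [Ag^+] = 2s, [CrO4^2-] = 0.0719 + s ≈ 0.0719 (since CrO4^2- from Na2CrO4 dominates).
Ksp ≈ (2s)^2 × 0.0719
s = 2.82 × 10^-6 M
Check: s = 2.8 × 10^-6 ≪ 0.0719, so the approximation is valid.

2.82e-6 M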